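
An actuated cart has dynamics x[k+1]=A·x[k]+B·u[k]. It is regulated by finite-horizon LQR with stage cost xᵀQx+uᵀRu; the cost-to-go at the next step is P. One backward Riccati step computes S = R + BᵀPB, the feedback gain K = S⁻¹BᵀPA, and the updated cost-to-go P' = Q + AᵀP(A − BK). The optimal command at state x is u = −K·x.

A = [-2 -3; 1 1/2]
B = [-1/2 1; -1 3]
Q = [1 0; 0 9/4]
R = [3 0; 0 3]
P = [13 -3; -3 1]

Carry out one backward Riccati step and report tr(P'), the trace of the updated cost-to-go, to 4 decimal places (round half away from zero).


BᵀP = [-3.5000 0.5000; 4.0000 0.0000]
S = R + BᵀPB = [3 0; 0 3] + [1.2500 -2.0000; -2.0000 4.0000] = [4.2500 -2.0000; -2.0000 7.0000]
BᵀPA = [7.5000 10.7500; -8.0000 -12.0000]
K = S⁻¹·BᵀPA = [1.4175 1.9903; -0.7379 -1.1456]
A−BK = [-0.5534 -0.8592; 4.6311 5.9272]
AᵀP(A−BK) = [48.4660 66.4078; 66.4078 91.1068]
P' = Q + AᵀP(A−BK) = [49.4660 66.4078; 66.4078 93.3568]
tr(P') = 142.8228

142.8228


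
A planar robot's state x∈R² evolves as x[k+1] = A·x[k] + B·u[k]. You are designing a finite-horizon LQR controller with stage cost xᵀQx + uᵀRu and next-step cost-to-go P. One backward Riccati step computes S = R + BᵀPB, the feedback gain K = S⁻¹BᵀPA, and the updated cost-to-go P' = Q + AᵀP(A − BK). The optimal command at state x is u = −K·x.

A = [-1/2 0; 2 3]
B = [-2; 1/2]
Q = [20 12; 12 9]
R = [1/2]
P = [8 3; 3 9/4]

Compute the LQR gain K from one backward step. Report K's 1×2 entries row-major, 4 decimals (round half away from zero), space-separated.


BᵀP = [-14.5000 -4.8750]
S = R + BᵀPB = [1/2] + [26.5625] = [27.0625]
BᵀPA = [-2.5000 -14.6250]
K = S⁻¹·BᵀPA = [-0.0924 -0.5404]
A−BK = [-0.6848 -1.0808; 2.0462 3.2702]
AᵀP(A−BK) = [4.7691 7.6490; 7.6490 12.3464]
P' = Q + AᵀP(A−BK) = [24.7691 19.6490; 19.6490 21.3464]
tr(P') = 46.1155

-0.0924 -0.5404


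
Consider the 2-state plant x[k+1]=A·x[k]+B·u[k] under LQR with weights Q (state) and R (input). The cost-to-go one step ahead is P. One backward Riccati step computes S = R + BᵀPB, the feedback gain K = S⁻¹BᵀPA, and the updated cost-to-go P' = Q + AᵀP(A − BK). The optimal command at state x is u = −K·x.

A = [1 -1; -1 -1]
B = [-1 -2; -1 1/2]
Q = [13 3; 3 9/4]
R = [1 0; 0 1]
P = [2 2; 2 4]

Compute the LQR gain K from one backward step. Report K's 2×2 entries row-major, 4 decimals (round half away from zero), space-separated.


BᵀP = [-4.0000 -6.0000; -3.0000 -2.0000]
S = R + BᵀPB = [1 0; 0 1] + [10.0000 5.0000; 5.0000 5.0000] = [11.0000 5.0000; 5.0000 6.0000]
BᵀPA = [2.0000 10.0000; -1.0000 5.0000]
K = S⁻¹·BᵀPA = [0.4146 0.8537; -0.5122 0.1220]
A−BK = [0.3902 0.0976; -0.3293 -0.2073]
AᵀP(A−BK) = [0.6585 0.4146; 0.4146 0.8537]
P' = Q + AᵀP(A−BK) = [13.6585 3.4146; 3.4146 3.1037]
tr(P') = 16.7622

0.4146 0.8537 -0.5122 0.1220


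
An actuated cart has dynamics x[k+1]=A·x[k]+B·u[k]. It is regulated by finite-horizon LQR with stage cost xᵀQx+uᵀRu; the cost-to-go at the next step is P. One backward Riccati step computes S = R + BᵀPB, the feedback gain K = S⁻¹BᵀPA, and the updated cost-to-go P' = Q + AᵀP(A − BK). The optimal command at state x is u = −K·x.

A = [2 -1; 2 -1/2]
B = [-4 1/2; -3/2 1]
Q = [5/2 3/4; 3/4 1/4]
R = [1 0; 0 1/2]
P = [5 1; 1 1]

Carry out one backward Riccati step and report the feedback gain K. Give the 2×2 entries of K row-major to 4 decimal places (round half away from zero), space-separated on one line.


BᵀP = [-21.5000 -5.5000; 3.5000 1.5000]
S = R + BᵀPB = [1 0; 0 1/2] + [94.2500 -16.2500; -16.2500 3.2500] = [95.2500 -16.2500; -16.2500 3.7500]
BᵀPA = [-54.0000 24.2500; 10.0000 -4.2500]
K = S⁻¹·BᵀPA = [-0.4295 0.2349; 0.8054 -0.1154]
A−BK = [-0.1208 -0.0027; 0.5503 -0.0322]
AᵀP(A−BK) = [0.7517 -0.1611; -0.1611 0.0631]
P' = Q + AᵀP(A−BK) = [3.2517 0.5889; 0.5889 0.3131]
tr(P') = 3.5648

-0.4295 0.2349 0.8054 -0.1154


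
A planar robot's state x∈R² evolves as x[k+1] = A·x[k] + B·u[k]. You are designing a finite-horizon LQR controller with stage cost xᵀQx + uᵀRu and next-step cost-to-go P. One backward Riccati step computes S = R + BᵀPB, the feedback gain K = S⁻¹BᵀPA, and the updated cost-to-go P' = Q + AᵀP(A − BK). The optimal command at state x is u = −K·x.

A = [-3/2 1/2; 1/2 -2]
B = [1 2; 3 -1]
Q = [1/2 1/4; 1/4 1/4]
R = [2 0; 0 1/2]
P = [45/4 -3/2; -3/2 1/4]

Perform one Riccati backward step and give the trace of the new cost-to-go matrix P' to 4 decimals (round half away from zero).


BᵀP = [6.7500 -0.7500; 24.0000 -3.2500]
S = R + BᵀPB = [2 0; 0 1/2] + [4.5000 14.2500; 14.2500 51.2500] = [6.5000 14.2500; 14.2500 51.7500]
BᵀPA = [-10.5000 4.8750; -37.6250 18.5000]
K = S⁻¹·BᵀPA = [-0.0541 -0.0851; -0.7121 0.3809]
A−BK = [-0.0216 -0.1767; -0.0497 -1.3638]
AᵀP(A−BK) = [0.2621 -0.1239; -0.1239 0.1803]
P' = Q + AᵀP(A−BK) = [0.7621 0.1261; 0.1261 0.4303]
tr(P') = 1.1924

1.1924


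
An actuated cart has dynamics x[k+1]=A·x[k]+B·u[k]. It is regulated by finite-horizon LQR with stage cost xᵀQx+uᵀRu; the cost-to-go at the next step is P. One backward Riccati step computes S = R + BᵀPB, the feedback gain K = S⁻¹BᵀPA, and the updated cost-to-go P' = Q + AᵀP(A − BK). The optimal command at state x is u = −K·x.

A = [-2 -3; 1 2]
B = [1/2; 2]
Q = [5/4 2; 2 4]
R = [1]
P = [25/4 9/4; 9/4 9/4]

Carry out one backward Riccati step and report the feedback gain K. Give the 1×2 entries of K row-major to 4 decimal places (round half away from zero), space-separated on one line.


-0.5992 -0.7237

BᵀP = [7.6250 5.6250]
S = R + BᵀPB = [1] + [15.0625] = [16.0625]
BᵀPA = [-9.6250 -11.6250]
K = S⁻¹·BᵀPA = [-0.5992 -0.7237]
A−BK = [-1.7004 -2.6381; 2.1984 3.4475]
AᵀP(A−BK) = [12.4825 19.2840; 19.2840 29.8366]
P' = Q + AᵀP(A−BK) = [13.7325 21.2840; 21.2840 33.8366]
tr(P') = 47.5691


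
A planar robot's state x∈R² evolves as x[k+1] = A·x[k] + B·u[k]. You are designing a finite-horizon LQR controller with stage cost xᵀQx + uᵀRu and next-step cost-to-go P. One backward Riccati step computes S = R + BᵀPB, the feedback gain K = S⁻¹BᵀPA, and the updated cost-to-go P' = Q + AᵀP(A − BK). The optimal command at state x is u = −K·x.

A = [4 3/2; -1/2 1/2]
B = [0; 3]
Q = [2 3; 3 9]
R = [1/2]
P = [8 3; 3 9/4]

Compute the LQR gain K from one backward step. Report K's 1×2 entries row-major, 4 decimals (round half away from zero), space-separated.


1.5723 0.8133

BᵀP = [9.0000 6.7500]
S = R + BᵀPB = [1/2] + [20.2500] = [20.7500]
BᵀPA = [32.6250 16.8750]
K = S⁻¹·BᵀPA = [1.5723 0.8133]
A−BK = [4.0000 1.5000; -5.2169 -1.9398]
AᵀP(A−BK) = [65.2666 24.6551; 24.6551 9.3389]
P' = Q + AᵀP(A−BK) = [67.2666 27.6551; 27.6551 18.3389]
tr(P') = 85.6054


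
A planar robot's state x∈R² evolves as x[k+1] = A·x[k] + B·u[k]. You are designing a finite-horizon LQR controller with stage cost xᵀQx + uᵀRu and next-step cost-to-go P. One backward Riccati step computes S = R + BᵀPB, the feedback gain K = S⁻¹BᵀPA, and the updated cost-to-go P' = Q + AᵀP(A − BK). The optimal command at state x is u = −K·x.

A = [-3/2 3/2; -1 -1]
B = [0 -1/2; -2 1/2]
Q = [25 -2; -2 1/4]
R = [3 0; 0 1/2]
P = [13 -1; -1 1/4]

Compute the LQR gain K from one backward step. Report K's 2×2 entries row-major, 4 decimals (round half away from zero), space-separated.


0.0996 0.0757 2.3187 -2.5578

BᵀP = [2.0000 -0.5000; -7.0000 0.6250]
S = R + BᵀPB = [3 0; 0 1/2] + [1.0000 -1.2500; -1.2500 3.8125] = [4.0000 -1.2500; -1.2500 4.3125]
BᵀPA = [-2.5000 3.5000; 9.8750 -11.1250]
K = S⁻¹·BᵀPA = [0.0996 0.0757; 2.3187 -2.5578]
A−BK = [-0.3406 0.2211; -1.9602 0.4303]
AᵀP(A−BK) = [3.8516 -3.5528; -3.5528 3.7799]
P' = Q + AᵀP(A−BK) = [28.8516 -5.5528; -5.5528 4.0299]
tr(P') = 32.8815


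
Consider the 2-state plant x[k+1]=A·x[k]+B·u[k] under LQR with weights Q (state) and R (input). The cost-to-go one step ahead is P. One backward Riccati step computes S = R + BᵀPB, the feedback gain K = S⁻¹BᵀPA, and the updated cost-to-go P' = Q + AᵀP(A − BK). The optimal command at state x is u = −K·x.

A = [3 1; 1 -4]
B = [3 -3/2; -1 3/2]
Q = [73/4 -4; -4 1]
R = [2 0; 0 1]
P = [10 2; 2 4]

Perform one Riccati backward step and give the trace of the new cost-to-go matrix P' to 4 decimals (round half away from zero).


BᵀP = [28.0000 2.0000; -12.0000 3.0000]
S = R + BᵀPB = [2 0; 0 1] + [82.0000 -39.0000; -39.0000 22.5000] = [84.0000 -39.0000; -39.0000 23.5000]
BᵀPA = [86.0000 20.0000; -33.0000 -24.0000]
K = S⁻¹·BᵀPA = [1.6203 -1.0287; 1.2848 -2.7285]
A−BK = [0.0662 -0.0066; 0.6932 -0.9360]
AᵀP(A−BK) = [9.0508 -9.5717; -9.5717 13.0905]
P' = Q + AᵀP(A−BK) = [27.3008 -13.5717; -13.5717 14.0905]
tr(P') = 41.3913

41.3913


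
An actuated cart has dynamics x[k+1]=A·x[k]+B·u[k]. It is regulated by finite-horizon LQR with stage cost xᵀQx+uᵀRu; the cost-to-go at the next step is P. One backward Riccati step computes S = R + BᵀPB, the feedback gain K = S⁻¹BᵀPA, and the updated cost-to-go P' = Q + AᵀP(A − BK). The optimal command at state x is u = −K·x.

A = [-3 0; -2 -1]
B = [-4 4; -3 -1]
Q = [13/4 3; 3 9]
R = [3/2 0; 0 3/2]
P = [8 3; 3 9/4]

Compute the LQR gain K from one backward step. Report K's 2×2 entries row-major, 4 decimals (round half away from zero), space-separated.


0.6526 0.2161 -0.1086 0.2008

BᵀP = [-41.0000 -18.7500; 29.0000 9.7500]
S = R + BᵀPB = [3/2 0; 0 3/2] + [220.2500 -145.2500; -145.2500 106.2500] = [221.7500 -145.2500; -145.2500 107.7500]
BᵀPA = [160.5000 18.7500; -106.5000 -9.7500]
K = S⁻¹·BᵀPA = [0.6526 0.2161; -0.1086 0.2008]
A−BK = [0.0451 0.0612; -0.1508 -0.1510]
AᵀP(A−BK) = [0.6832 0.2040; 0.2040 0.1563]
P' = Q + AᵀP(A−BK) = [3.9332 3.2040; 3.2040 9.1563]
tr(P') = 13.0895


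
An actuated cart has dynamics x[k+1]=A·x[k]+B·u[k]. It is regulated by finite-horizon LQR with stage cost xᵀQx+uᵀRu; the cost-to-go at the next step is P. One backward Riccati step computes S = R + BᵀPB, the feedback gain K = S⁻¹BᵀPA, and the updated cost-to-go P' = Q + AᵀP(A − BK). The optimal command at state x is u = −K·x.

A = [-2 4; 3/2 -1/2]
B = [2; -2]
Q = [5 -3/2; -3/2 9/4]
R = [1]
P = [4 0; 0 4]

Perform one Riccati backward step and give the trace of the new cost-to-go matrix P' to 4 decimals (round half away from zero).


34.2197

BᵀP = [8.0000 -8.0000]
S = R + BᵀPB = [1] + [32.0000] = [33.0000]
BᵀPA = [-28.0000 36.0000]
K = S⁻¹·BᵀPA = [-0.8485 1.0909]
A−BK = [-0.3030 1.8182; -0.1970 1.6818]
AᵀP(A−BK) = [1.2424 -4.4545; -4.4545 25.7273]
P' = Q + AᵀP(A−BK) = [6.2424 -5.9545; -5.9545 27.9773]
tr(P') = 34.2197


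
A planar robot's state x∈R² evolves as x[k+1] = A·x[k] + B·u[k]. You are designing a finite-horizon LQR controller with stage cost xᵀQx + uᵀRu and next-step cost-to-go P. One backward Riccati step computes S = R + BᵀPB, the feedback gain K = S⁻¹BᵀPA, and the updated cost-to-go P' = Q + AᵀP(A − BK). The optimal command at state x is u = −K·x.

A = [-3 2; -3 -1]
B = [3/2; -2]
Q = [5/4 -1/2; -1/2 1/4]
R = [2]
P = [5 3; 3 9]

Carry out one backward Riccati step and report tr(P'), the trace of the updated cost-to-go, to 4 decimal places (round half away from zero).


148.3160

BᵀP = [1.5000 -13.5000]
S = R + BᵀPB = [2] + [29.2500] = [31.2500]
BᵀPA = [36.0000 16.5000]
K = S⁻¹·BᵀPA = [1.1520 0.5280]
A−BK = [-4.7280 1.2080; -0.6960 0.0560]
AᵀP(A−BK) = [138.5280 -31.0080; -31.0080 8.2880]
P' = Q + AᵀP(A−BK) = [139.7780 -31.5080; -31.5080 8.5380]
tr(P') = 148.3160


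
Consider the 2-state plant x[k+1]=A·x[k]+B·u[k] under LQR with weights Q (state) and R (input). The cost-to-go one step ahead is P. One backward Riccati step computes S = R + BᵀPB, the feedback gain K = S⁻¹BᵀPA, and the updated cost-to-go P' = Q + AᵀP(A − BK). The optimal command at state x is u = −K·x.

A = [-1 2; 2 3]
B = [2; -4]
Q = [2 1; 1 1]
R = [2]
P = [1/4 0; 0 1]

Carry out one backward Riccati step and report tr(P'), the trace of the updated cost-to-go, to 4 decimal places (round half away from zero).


7.0789

BᵀP = [0.5000 -4.0000]
S = R + BᵀPB = [2] + [17.0000] = [19.0000]
BᵀPA = [-8.5000 -11.0000]
K = S⁻¹·BᵀPA = [-0.4474 -0.5789]
A−BK = [-0.1053 3.1579; 0.2105 0.6842]
AᵀP(A−BK) = [0.4474 0.5789; 0.5789 3.6316]
P' = Q + AᵀP(A−BK) = [2.4474 1.5789; 1.5789 4.6316]
tr(P') = 7.0789


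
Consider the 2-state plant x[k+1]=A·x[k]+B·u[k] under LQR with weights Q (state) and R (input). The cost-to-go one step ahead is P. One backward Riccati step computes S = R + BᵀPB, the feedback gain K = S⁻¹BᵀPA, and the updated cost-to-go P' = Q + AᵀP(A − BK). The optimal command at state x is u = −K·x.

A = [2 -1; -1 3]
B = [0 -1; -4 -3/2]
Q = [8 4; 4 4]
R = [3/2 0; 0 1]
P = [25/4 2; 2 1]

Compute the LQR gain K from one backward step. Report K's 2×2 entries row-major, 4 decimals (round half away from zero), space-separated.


0.3189 -0.5914 -1.2558 0.4535

BᵀP = [-8.0000 -4.0000; -9.2500 -3.5000]
S = R + BᵀPB = [3/2 0; 0 1] + [16.0000 14.0000; 14.0000 14.5000] = [17.5000 14.0000; 14.0000 15.5000]
BᵀPA = [-12.0000 -4.0000; -15.0000 -1.2500]
K = S⁻¹·BᵀPA = [0.3189 -0.5914; -1.2558 0.4535]
A−BK = [0.7442 -0.5465; -1.6080 1.3148]
AᵀP(A−BK) = [2.9900 -1.7940; -1.7940 1.4514]
P' = Q + AᵀP(A−BK) = [10.9900 2.2060; 2.2060 5.4514]
tr(P') = 16.4414


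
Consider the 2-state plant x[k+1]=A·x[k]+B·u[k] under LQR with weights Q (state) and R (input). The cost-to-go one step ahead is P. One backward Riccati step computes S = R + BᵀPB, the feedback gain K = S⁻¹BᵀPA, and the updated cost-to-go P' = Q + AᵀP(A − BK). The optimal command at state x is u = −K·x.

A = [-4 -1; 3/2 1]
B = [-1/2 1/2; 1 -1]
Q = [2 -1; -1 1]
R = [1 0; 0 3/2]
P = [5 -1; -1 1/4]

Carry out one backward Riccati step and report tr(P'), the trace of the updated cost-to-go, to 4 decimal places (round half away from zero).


BᵀP = [-3.5000 0.7500; 3.5000 -0.7500]
S = R + BᵀPB = [1 0; 0 3/2] + [2.5000 -2.5000; -2.5000 2.5000] = [3.5000 -2.5000; -2.5000 4.0000]
BᵀPA = [15.1250 4.2500; -15.1250 -4.2500]
K = S⁻¹·BᵀPA = [2.9274 0.8226; -1.9516 -0.5484]
A−BK = [-1.5605 -0.3145; -3.3790 -0.3710]
AᵀP(A−BK) = [18.7671 5.1391; 5.1391 1.4234]
P' = Q + AᵀP(A−BK) = [20.7671 4.1391; 4.1391 2.4234]
tr(P') = 23.1905

23.1905


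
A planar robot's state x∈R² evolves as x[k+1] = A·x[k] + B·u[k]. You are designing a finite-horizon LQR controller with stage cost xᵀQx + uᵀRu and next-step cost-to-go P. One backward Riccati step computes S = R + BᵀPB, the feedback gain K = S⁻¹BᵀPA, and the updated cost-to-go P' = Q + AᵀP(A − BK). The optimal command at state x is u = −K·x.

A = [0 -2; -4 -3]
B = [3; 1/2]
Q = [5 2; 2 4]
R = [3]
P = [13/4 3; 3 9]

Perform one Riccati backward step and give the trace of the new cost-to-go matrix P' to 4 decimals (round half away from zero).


124.7241

BᵀP = [11.2500 13.5000]
S = R + BᵀPB = [3] + [40.5000] = [43.5000]
BᵀPA = [-54.0000 -63.0000]
K = S⁻¹·BᵀPA = [-1.2414 -1.4483]
A−BK = [3.7241 2.3448; -3.3793 -2.2759]
AᵀP(A−BK) = [76.9655 53.7931; 53.7931 38.7586]
P' = Q + AᵀP(A−BK) = [81.9655 55.7931; 55.7931 42.7586]
tr(P') = 124.7241


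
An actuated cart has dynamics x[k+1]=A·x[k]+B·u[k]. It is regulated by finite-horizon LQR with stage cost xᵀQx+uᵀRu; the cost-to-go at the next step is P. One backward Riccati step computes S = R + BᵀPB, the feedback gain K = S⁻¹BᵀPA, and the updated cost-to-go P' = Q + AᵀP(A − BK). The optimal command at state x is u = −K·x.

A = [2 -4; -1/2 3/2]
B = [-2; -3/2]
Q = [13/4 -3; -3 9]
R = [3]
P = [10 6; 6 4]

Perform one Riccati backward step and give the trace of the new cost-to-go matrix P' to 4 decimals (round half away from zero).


BᵀP = [-29.0000 -18.0000]
S = R + BᵀPB = [3] + [85.0000] = [88.0000]
BᵀPA = [-49.0000 89.0000]
K = S⁻¹·BᵀPA = [-0.5568 1.0114]
A−BK = [0.8864 -1.9773; -1.3352 3.0170]
AᵀP(A−BK) = [1.7159 -3.4432; -3.4432 6.9886]
P' = Q + AᵀP(A−BK) = [4.9659 -6.4432; -6.4432 15.9886]
tr(P') = 20.9545

20.9545


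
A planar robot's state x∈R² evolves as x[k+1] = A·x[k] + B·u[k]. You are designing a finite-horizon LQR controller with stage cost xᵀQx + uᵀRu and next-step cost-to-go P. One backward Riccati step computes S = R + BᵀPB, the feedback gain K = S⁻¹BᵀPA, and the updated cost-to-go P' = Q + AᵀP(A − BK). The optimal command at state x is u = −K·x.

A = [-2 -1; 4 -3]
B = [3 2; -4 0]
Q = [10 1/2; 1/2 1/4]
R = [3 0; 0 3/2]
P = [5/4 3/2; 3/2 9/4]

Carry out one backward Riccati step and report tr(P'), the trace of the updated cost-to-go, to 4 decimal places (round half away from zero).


BᵀP = [-2.2500 -4.5000; 2.5000 3.0000]
S = R + BᵀPB = [3 0; 0 3/2] + [11.2500 -4.5000; -4.5000 5.0000] = [14.2500 -4.5000; -4.5000 6.5000]
BᵀPA = [-13.5000 15.7500; 7.0000 -11.5000]
K = S⁻¹·BᵀPA = [-0.7772 0.6995; 0.5389 -1.2850]
A−BK = [-0.7461 -0.5285; 0.8912 -0.2021]
AᵀP(A−BK) = [2.7358 -3.0622; -3.0622 4.7060]
P' = Q + AᵀP(A−BK) = [12.7358 -2.5622; -2.5622 4.9560]
tr(P') = 17.6917

17.6917


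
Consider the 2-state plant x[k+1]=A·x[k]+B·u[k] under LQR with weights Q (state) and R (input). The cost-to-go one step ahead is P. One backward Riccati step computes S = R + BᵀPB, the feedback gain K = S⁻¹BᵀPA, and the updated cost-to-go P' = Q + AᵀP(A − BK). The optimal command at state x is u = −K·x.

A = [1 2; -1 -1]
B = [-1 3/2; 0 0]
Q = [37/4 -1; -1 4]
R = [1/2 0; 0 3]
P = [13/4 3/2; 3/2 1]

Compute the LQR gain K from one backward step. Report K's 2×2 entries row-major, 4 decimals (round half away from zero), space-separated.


-0.3522 -1.0063 0.0881 0.2516

BᵀP = [-3.2500 -1.5000; 4.8750 2.2500]
S = R + BᵀPB = [1/2 0; 0 3] + [3.2500 -4.8750; -4.8750 7.3125] = [3.7500 -4.8750; -4.8750 10.3125]
BᵀPA = [-1.7500 -5.0000; 2.6250 7.5000]
K = S⁻¹·BᵀPA = [-0.3522 -1.0063; 0.0881 0.2516]
A−BK = [0.5157 0.6164; -1.0000 -1.0000]
AᵀP(A−BK) = [0.4025 0.5786; 0.5786 1.0818]
P' = Q + AᵀP(A−BK) = [9.6525 -0.4214; -0.4214 5.0818]
tr(P') = 14.7343


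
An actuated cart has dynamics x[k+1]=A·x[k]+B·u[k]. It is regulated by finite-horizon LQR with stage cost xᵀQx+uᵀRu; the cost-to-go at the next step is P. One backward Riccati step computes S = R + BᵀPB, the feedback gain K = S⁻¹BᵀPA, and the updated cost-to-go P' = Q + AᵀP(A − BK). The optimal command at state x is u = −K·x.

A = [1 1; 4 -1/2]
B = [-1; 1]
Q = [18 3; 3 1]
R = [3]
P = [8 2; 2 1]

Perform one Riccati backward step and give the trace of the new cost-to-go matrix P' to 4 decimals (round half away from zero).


48.9688

BᵀP = [-6.0000 -1.0000]
S = R + BᵀPB = [3] + [5.0000] = [8.0000]
BᵀPA = [-10.0000 -5.5000]
K = S⁻¹·BᵀPA = [-1.2500 -0.6875]
A−BK = [-0.2500 0.3125; 5.2500 0.1875]
AᵀP(A−BK) = [27.5000 6.1250; 6.1250 2.4688]
P' = Q + AᵀP(A−BK) = [45.5000 9.1250; 9.1250 3.4688]
tr(P') = 48.9688


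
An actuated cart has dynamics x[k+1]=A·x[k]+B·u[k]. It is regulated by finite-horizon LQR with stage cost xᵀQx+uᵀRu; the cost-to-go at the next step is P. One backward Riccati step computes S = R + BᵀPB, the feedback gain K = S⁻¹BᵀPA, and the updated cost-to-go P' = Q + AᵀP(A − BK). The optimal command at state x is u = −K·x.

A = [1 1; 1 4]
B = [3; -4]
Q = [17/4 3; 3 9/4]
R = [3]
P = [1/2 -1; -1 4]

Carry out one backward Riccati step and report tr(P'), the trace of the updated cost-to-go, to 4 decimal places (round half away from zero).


11.5471

BᵀP = [5.5000 -19.0000]
S = R + BᵀPB = [3] + [92.5000] = [95.5000]
BᵀPA = [-13.5000 -70.5000]
K = S⁻¹·BᵀPA = [-0.1414 -0.7382]
A−BK = [1.4241 3.2147; 0.4346 1.0471]
AᵀP(A−BK) = [0.5916 1.5340; 1.5340 4.4555]
P' = Q + AᵀP(A−BK) = [4.8416 4.5340; 4.5340 6.7055]
tr(P') = 11.5471


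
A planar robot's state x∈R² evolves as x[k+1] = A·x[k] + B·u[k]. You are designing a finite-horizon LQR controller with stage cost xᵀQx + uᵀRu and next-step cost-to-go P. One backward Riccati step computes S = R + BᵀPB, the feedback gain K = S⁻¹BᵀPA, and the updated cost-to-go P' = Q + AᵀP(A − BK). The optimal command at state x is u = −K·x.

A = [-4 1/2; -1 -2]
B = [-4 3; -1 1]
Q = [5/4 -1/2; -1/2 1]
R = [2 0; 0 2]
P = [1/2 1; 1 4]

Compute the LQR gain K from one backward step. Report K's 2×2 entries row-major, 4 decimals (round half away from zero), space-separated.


0.5541 0.3041 -0.4595 -0.4595

BᵀP = [-3.0000 -8.0000; 2.5000 7.0000]
S = R + BᵀPB = [2 0; 0 2] + [20.0000 -17.0000; -17.0000 14.5000] = [22.0000 -17.0000; -17.0000 16.5000]
BᵀPA = [20.0000 14.5000; -17.0000 -12.7500]
K = S⁻¹·BᵀPA = [0.5541 0.3041; -0.4595 -0.4595]
A−BK = [-0.4054 3.0946; 0.0135 -1.2365]
AᵀP(A−BK) = [1.1081 0.6081; 0.6081 3.8581]
P' = Q + AᵀP(A−BK) = [2.3581 0.1081; 0.1081 4.8581]
tr(P') = 7.2162


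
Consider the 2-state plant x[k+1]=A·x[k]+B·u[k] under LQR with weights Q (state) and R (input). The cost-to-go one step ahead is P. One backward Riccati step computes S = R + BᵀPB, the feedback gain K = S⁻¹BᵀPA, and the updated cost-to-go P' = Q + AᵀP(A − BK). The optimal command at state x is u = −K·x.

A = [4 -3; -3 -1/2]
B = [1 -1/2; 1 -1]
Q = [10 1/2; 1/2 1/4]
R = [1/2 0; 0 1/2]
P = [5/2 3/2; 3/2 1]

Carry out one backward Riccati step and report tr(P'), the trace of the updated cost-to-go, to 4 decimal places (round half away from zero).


BᵀP = [4.0000 2.5000; -2.7500 -1.7500]
S = R + BᵀPB = [1/2 0; 0 1/2] + [6.5000 -4.5000; -4.5000 3.1250] = [7.0000 -4.5000; -4.5000 3.6250]
BᵀPA = [8.5000 -13.2500; -5.7500 9.1250]
K = S⁻¹·BᵀPA = [0.9634 -1.3598; -0.3902 0.8293]
A−BK = [2.8415 -1.2256; -4.3537 1.6890]
AᵀP(A−BK) = [2.5671 -1.6738; -1.6738 1.6662]
P' = Q + AᵀP(A−BK) = [12.5671 -1.1738; -1.1738 1.9162]
tr(P') = 14.4832

14.4832


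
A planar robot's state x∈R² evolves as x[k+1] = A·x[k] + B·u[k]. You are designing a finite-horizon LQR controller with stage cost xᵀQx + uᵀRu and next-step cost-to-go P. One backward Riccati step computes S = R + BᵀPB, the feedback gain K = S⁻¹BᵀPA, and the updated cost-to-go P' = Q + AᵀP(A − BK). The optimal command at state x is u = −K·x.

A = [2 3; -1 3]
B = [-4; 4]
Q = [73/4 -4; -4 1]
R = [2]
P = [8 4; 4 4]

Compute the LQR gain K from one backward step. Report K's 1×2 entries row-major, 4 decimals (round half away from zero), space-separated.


BᵀP = [-16.0000 0.0000]
S = R + BᵀPB = [2] + [64.0000] = [66.0000]
BᵀPA = [-32.0000 -48.0000]
K = S⁻¹·BᵀPA = [-0.4848 -0.7273]
A−BK = [0.0606 0.0909; 0.9394 5.9091]
AᵀP(A−BK) = [4.4848 24.7273; 24.7273 145.0909]
P' = Q + AᵀP(A−BK) = [22.7348 20.7273; 20.7273 146.0909]
tr(P') = 168.8258

-0.4848 -0.7273


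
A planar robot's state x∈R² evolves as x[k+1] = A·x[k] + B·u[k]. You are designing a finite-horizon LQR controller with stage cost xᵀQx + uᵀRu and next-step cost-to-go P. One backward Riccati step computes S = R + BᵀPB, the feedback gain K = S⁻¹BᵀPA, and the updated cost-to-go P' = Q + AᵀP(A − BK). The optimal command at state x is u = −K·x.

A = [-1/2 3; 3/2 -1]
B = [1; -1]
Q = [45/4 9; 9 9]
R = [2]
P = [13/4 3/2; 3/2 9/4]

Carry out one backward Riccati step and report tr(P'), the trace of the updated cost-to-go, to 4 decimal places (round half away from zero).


BᵀP = [1.7500 -0.7500]
S = R + BᵀPB = [2] + [2.5000] = [4.5000]
BᵀPA = [-2.0000 6.0000]
K = S⁻¹·BᵀPA = [-0.4444 1.3333]
A−BK = [-0.0556 1.6667; 1.0556 0.3333]
AᵀP(A−BK) = [2.7361 1.9167; 1.9167 14.5000]
P' = Q + AᵀP(A−BK) = [13.9861 10.9167; 10.9167 23.5000]
tr(P') = 37.4861

37.4861


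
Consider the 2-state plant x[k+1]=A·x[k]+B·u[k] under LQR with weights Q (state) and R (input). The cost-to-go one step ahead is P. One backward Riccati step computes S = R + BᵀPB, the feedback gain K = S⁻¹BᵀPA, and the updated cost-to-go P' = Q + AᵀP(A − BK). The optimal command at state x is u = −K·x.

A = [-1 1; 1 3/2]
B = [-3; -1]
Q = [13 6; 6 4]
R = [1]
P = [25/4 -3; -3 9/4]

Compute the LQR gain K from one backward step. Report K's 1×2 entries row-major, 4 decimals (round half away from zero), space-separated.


0.5422 -0.1355

BᵀP = [-15.7500 6.7500]
S = R + BᵀPB = [1] + [40.5000] = [41.5000]
BᵀPA = [22.5000 -5.6250]
K = S⁻¹·BᵀPA = [0.5422 -0.1355]
A−BK = [0.6265 0.5934; 1.5422 1.3645]
AᵀP(A−BK) = [2.3012 1.6747; 1.6747 1.5501]
P' = Q + AᵀP(A−BK) = [15.3012 7.6747; 7.6747 5.5501]
tr(P') = 20.8513


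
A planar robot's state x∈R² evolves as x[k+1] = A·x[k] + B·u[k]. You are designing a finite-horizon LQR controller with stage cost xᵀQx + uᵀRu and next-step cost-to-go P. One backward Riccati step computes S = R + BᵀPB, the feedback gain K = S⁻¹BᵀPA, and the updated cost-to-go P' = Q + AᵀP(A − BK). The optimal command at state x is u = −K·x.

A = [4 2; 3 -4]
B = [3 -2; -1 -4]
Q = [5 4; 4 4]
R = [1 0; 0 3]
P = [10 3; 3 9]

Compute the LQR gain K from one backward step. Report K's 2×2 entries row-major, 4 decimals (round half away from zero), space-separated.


BᵀP = [27.0000 0.0000; -32.0000 -42.0000]
S = R + BᵀPB = [1 0; 0 3] + [81.0000 -54.0000; -54.0000 232.0000] = [82.0000 -54.0000; -54.0000 235.0000]
BᵀPA = [108.0000 54.0000; -254.0000 104.0000]
K = S⁻¹·BᵀPA = [0.7132 1.1194; -0.9170 0.6998]
A−BK = [0.0264 0.0415; 0.0454 -0.0816]
AᵀP(A−BK) = [3.0638 -1.1498; -1.1498 2.7788]
P' = Q + AᵀP(A−BK) = [8.0638 2.8502; 2.8502 6.7788]
tr(P') = 14.8426

0.7132 1.1194 -0.9170 0.6998


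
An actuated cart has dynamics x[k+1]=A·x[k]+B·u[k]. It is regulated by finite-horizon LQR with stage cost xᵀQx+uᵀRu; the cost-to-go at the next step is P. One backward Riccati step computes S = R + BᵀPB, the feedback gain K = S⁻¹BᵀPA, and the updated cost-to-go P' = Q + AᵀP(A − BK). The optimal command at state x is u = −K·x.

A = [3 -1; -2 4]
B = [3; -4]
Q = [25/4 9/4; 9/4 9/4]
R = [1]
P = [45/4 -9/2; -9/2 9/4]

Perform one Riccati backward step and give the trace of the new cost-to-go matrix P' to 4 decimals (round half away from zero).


11.5609

BᵀP = [51.7500 -22.5000]
S = R + BᵀPB = [1] + [245.2500] = [246.2500]
BᵀPA = [200.2500 -141.7500]
K = S⁻¹·BᵀPA = [0.8132 -0.5756]
A−BK = [0.5604 0.7269; 1.2528 1.6975]
AᵀP(A−BK) = [1.4071 0.5208; 0.5208 1.6538]
P' = Q + AᵀP(A−BK) = [7.6571 2.7708; 2.7708 3.9038]
tr(P') = 11.5609


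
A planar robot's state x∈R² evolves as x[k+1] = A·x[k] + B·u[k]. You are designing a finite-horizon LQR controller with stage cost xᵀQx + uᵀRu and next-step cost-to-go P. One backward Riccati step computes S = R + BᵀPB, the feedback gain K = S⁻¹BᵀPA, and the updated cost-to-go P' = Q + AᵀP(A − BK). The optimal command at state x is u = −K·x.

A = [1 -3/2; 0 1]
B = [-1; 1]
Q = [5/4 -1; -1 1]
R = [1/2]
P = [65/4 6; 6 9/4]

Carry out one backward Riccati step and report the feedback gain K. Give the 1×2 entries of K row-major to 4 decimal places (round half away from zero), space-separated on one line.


-1.4643 1.6607

BᵀP = [-10.2500 -3.7500]
S = R + BᵀPB = [1/2] + [6.5000] = [7.0000]
BᵀPA = [-10.2500 11.6250]
K = S⁻¹·BᵀPA = [-1.4643 1.6607]
A−BK = [-0.4643 0.1607; 1.4643 -0.6607]
AᵀP(A−BK) = [1.2411 -1.3527; -1.3527 1.5067]
P' = Q + AᵀP(A−BK) = [2.4911 -2.3527; -2.3527 2.5067]
tr(P') = 4.9978


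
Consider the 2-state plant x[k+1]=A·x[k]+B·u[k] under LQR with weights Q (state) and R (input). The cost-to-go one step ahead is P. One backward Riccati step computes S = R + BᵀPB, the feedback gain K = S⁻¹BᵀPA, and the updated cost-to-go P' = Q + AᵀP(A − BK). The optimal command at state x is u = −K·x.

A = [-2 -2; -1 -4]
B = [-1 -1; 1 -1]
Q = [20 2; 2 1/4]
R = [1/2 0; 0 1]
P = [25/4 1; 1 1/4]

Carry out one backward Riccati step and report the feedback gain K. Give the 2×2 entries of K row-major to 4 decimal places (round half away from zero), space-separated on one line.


BᵀP = [-5.2500 -0.7500; -7.2500 -1.2500]
S = R + BᵀPB = [1/2 0; 0 1] + [4.5000 6.0000; 6.0000 8.5000] = [5.0000 6.0000; 6.0000 9.5000]
BᵀPA = [11.2500 13.5000; 15.7500 19.5000]
K = S⁻¹·BᵀPA = [1.0761 0.9783; 0.9783 1.4348]
A−BK = [0.0543 0.4130; -1.0978 -3.5435]
AᵀP(A−BK) = [1.7364 2.3967; 2.3967 3.8152]
P' = Q + AᵀP(A−BK) = [21.7364 4.3967; 4.3967 4.0652]
tr(P') = 25.8016

1.0761 0.9783 0.9783 1.4348


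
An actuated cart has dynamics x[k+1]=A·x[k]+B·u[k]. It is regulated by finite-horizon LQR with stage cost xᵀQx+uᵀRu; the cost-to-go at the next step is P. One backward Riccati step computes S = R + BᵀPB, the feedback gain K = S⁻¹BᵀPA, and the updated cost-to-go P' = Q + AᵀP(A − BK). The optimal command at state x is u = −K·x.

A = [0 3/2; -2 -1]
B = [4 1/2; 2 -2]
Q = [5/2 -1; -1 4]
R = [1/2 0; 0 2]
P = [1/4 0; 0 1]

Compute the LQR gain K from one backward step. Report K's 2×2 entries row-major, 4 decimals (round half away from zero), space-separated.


-0.2609 0.1177 0.5091 0.4288

BᵀP = [1.0000 2.0000; 0.1250 -2.0000]
S = R + BᵀPB = [1/2 0; 0 2] + [8.0000 -3.5000; -3.5000 4.0625] = [8.5000 -3.5000; -3.5000 6.0625]
BᵀPA = [-4.0000 -0.5000; 4.0000 2.1875]
K = S⁻¹·BᵀPA = [-0.2609 0.1177; 0.5091 0.4288]
A−BK = [0.7892 0.8146; -0.4598 -0.3779]
AᵀP(A−BK) = [0.9196 0.7558; 0.7558 0.6834]
P' = Q + AᵀP(A−BK) = [3.4196 -0.2442; -0.2442 4.6834]
tr(P') = 8.1030


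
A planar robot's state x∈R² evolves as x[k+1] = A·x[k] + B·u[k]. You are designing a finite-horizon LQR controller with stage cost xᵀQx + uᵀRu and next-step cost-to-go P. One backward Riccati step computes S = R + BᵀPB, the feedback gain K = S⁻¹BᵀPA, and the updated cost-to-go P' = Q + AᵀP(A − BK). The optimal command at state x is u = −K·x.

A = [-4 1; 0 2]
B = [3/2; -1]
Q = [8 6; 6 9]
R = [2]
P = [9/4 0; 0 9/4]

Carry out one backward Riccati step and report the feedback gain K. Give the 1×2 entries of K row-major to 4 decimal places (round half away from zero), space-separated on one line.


-1.4497 -0.1208

BᵀP = [3.3750 -2.2500]
S = R + BᵀPB = [2] + [7.3125] = [9.3125]
BᵀPA = [-13.5000 -1.1250]
K = S⁻¹·BᵀPA = [-1.4497 -0.1208]
A−BK = [-1.8255 1.1812; -1.4497 1.8792]
AᵀP(A−BK) = [16.4295 -10.6309; -10.6309 11.1141]
P' = Q + AᵀP(A−BK) = [24.4295 -4.6309; -4.6309 20.1141]
tr(P') = 44.5436


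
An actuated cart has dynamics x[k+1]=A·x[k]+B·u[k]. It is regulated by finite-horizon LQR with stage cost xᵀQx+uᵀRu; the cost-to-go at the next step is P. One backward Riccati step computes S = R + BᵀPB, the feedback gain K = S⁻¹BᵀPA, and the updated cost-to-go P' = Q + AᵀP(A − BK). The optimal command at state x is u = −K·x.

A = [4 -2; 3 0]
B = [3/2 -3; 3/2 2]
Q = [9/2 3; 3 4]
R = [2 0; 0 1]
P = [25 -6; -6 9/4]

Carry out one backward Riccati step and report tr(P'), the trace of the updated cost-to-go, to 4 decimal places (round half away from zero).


15.9594

BᵀP = [28.5000 -5.6250; -87.0000 22.5000]
S = R + BᵀPB = [2 0; 0 1] + [34.3125 -96.7500; -96.7500 306.0000] = [36.3125 -96.7500; -96.7500 307.0000]
BᵀPA = [97.1250 -57.0000; -280.5000 174.0000]
K = S⁻¹·BᵀPA = [1.4988 -0.3718; -0.4413 0.4496]
A−BK = [0.4278 -0.0935; 1.6344 -0.3416]
AᵀP(A−BK) = [6.8830 -1.7753; -1.7753 0.5764]
P' = Q + AᵀP(A−BK) = [11.3830 1.2247; 1.2247 4.5764]
tr(P') = 15.9594


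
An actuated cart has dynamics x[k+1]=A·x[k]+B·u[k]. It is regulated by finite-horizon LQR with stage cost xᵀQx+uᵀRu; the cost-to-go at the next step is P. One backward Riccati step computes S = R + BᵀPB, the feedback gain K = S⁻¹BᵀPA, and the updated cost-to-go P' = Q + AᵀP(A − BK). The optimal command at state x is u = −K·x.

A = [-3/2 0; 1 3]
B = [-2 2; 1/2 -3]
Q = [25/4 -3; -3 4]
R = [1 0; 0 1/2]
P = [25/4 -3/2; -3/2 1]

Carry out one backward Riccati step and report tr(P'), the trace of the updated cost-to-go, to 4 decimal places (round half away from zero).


11.8008

BᵀP = [-13.2500 3.5000; 17.0000 -6.0000]
S = R + BᵀPB = [1 0; 0 1/2] + [28.2500 -37.0000; -37.0000 52.0000] = [29.2500 -37.0000; -37.0000 52.5000]
BᵀPA = [23.3750 10.5000; -31.5000 -18.0000]
K = S⁻¹·BᵀPA = [0.3702 -0.6887; -0.3391 -0.8282]
A−BK = [-0.0814 0.2791; -0.2024 0.8597]
AᵀP(A−BK) = [0.2275 -0.2408; -0.2408 1.3233]
P' = Q + AᵀP(A−BK) = [6.4775 -3.2408; -3.2408 5.3233]
tr(P') = 11.8008


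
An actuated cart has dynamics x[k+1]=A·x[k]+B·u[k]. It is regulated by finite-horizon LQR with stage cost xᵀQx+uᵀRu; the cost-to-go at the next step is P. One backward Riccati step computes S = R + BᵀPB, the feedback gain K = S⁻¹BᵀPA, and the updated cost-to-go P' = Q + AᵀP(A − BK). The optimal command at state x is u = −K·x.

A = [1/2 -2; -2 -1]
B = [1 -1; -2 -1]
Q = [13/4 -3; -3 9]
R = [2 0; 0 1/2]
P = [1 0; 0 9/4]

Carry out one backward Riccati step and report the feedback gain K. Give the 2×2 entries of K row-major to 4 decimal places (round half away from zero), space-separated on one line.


BᵀP = [1.0000 -4.5000; -1.0000 -2.2500]
S = R + BᵀPB = [2 0; 0 1/2] + [10.0000 3.5000; 3.5000 3.2500] = [12.0000 3.5000; 3.5000 3.7500]
BᵀPA = [9.5000 2.5000; 4.0000 4.2500]
K = S⁻¹·BᵀPA = [0.6603 -0.1679; 0.4504 1.2901]
A−BK = [0.2901 -0.5420; -0.2290 -0.0458]
AᵀP(A−BK) = [1.1756 -0.0649; -0.0649 1.1870]
P' = Q + AᵀP(A−BK) = [4.4256 -3.0649; -3.0649 10.1870]
tr(P') = 14.6126

0.6603 -0.1679 0.4504 1.2901


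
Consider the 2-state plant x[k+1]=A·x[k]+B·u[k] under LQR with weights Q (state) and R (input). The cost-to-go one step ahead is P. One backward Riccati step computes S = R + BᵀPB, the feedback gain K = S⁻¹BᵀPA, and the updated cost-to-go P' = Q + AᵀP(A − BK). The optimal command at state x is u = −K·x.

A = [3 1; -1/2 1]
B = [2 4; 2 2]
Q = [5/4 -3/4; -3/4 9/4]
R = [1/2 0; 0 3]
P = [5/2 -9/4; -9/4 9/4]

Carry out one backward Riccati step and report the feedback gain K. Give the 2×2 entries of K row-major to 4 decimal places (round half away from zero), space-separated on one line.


BᵀP = [0.5000 0.0000; 5.5000 -4.5000]
S = R + BᵀPB = [1/2 0; 0 3] + [1.0000 2.0000; 2.0000 13.0000] = [1.5000 2.0000; 2.0000 16.0000]
BᵀPA = [1.5000 0.5000; 18.7500 1.0000]
K = S⁻¹·BᵀPA = [-0.6750 0.3000; 1.2563 0.0250]
A−BK = [-0.6750 0.3000; -1.6625 0.3500]
AᵀP(A−BK) = [7.2703 -0.1688; -0.1688 0.0750]
P' = Q + AᵀP(A−BK) = [8.5203 -0.9188; -0.9188 2.3250]
tr(P') = 10.8453

-0.6750 0.3000 1.2563 0.0250


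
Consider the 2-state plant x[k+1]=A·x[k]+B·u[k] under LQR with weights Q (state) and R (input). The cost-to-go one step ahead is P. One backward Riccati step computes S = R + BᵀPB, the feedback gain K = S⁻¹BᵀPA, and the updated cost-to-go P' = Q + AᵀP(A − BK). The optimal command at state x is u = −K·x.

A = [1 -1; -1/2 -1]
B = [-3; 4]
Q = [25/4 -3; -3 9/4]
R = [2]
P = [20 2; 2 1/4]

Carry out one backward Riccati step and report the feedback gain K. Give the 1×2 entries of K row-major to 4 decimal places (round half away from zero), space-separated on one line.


-0.3587 0.4130

BᵀP = [-52.0000 -5.0000]
S = R + BᵀPB = [2] + [136.0000] = [138.0000]
BᵀPA = [-49.5000 57.0000]
K = S⁻¹·BᵀPA = [-0.3587 0.4130]
A−BK = [-0.0761 0.2391; 0.9348 -2.6522]
AᵀP(A−BK) = [0.3071 -0.4293; -0.4293 0.7065]
P' = Q + AᵀP(A−BK) = [6.5571 -3.4293; -3.4293 2.9565]
tr(P') = 9.5136


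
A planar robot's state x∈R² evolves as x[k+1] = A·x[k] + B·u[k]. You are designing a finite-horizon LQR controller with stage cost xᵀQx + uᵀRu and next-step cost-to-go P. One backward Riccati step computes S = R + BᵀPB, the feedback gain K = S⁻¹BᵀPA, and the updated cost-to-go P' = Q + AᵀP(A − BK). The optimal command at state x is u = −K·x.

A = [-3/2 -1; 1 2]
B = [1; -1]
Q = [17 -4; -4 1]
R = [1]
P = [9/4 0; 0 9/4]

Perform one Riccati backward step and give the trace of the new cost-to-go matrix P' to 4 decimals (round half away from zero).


BᵀP = [2.2500 -2.2500]
S = R + BᵀPB = [1] + [4.5000] = [5.5000]
BᵀPA = [-5.6250 -6.7500]
K = S⁻¹·BᵀPA = [-1.0227 -1.2273]
A−BK = [-0.4773 0.2273; -0.0227 0.7727]
AᵀP(A−BK) = [1.5597 0.9716; 0.9716 2.9659]
P' = Q + AᵀP(A−BK) = [18.5597 -3.0284; -3.0284 3.9659]
tr(P') = 22.5256

22.5256


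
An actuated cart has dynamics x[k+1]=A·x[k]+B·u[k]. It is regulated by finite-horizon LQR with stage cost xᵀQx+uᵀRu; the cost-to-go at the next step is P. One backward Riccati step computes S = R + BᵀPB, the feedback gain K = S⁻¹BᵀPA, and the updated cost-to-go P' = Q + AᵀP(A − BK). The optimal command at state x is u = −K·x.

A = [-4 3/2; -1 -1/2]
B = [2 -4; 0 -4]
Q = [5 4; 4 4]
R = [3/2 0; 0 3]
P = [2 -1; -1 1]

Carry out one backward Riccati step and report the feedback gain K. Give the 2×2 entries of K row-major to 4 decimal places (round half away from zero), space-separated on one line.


-1.1845 0.7296 0.3433 -0.0086

BᵀP = [4.0000 -2.0000; -4.0000 0.0000]
S = R + BᵀPB = [3/2 0; 0 3] + [8.0000 -8.0000; -8.0000 16.0000] = [9.5000 -8.0000; -8.0000 19.0000]
BᵀPA = [-14.0000 7.0000; 16.0000 -6.0000]
K = S⁻¹·BᵀPA = [-1.1845 0.7296; 0.3433 -0.0086]
A−BK = [-0.2575 0.0064; 0.3734 -0.5343]
AᵀP(A−BK) = [2.9227 -1.6481; -1.6481 1.0912]
P' = Q + AᵀP(A−BK) = [7.9227 2.3519; 2.3519 5.0912]
tr(P') = 13.0139


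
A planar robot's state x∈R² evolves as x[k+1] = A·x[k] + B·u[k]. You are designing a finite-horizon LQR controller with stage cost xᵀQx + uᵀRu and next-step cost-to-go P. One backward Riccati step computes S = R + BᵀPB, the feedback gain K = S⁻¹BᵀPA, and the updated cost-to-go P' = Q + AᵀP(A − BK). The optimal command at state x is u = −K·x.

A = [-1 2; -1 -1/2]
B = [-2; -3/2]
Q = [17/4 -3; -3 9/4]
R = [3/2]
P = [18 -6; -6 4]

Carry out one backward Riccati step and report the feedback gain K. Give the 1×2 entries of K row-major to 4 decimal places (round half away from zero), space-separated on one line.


BᵀP = [-27.0000 6.0000]
S = R + BᵀPB = [3/2] + [45.0000] = [46.5000]
BᵀPA = [21.0000 -57.0000]
K = S⁻¹·BᵀPA = [0.4516 -1.2258]
A−BK = [-0.0968 -0.4516; -0.3226 -2.3387]
AᵀP(A−BK) = [0.5161 0.7419; 0.7419 15.1290]
P' = Q + AᵀP(A−BK) = [4.7661 -2.2581; -2.2581 17.3790]
tr(P') = 22.1452

0.4516 -1.2258


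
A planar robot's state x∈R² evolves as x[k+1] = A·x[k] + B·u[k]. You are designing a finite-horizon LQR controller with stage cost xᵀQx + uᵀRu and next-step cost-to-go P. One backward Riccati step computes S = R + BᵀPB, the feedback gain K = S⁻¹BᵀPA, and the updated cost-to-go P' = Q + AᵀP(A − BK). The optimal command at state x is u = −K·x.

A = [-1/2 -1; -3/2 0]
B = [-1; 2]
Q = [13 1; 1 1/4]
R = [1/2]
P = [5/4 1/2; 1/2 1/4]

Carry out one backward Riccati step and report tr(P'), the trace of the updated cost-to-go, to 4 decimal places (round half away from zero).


16.0208

BᵀP = [-0.2500 0.0000]
S = R + BᵀPB = [1/2] + [0.2500] = [0.7500]
BᵀPA = [0.1250 0.2500]
K = S⁻¹·BᵀPA = [0.1667 0.3333]
A−BK = [-0.3333 -0.6667; -1.8333 -0.6667]
AᵀP(A−BK) = [1.6042 1.3333; 1.3333 1.1667]
P' = Q + AᵀP(A−BK) = [14.6042 2.3333; 2.3333 1.4167]
tr(P') = 16.0208


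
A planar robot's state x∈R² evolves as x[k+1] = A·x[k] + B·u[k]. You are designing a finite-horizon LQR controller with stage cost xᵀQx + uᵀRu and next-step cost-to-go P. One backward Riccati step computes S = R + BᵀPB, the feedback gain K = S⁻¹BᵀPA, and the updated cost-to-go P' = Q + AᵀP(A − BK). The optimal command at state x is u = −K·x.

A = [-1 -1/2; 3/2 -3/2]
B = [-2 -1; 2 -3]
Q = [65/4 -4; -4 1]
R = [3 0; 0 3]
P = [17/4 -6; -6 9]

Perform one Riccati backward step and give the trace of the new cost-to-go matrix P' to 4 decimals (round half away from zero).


18.4835

BᵀP = [-20.5000 30.0000; 13.7500 -21.0000]
S = R + BᵀPB = [3 0; 0 3] + [101.0000 -69.5000; -69.5000 49.2500] = [104.0000 -69.5000; -69.5000 52.2500]
BᵀPA = [65.5000 -34.7500; -45.2500 24.6250]
K = S⁻¹·BᵀPA = [0.4596 -0.1727; -0.2547 0.2416]
A−BK = [-0.3354 -0.6037; -0.1832 -0.4298]
AᵀP(A−BK) = [0.8711 -0.3820; -0.3820 0.3624]
P' = Q + AᵀP(A−BK) = [17.1211 -4.3820; -4.3820 1.3624]
tr(P') = 18.4835
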